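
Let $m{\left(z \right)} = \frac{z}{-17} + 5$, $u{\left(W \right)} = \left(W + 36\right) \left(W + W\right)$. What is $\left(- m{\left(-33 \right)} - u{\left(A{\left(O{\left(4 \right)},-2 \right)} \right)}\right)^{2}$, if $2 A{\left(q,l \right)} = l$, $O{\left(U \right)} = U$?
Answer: $\frac{1149184}{289} \approx 3976.4$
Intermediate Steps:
$A{\left(q,l \right)} = \frac{l}{2}$
$u{\left(W \right)} = 2 W \left(36 + W\right)$ ($u{\left(W \right)} = \left(36 + W\right) 2 W = 2 W \left(36 + W\right)$)
$m{\left(z \right)} = 5 - \frac{z}{17}$ ($m{\left(z \right)} = z \left(- \frac{1}{17}\right) + 5 = - \frac{z}{17} + 5 = 5 - \frac{z}{17}$)
$\left(- m{\left(-33 \right)} - u{\left(A{\left(O{\left(4 \right)},-2 \right)} \right)}\right)^{2} = \left(- (5 - - \frac{33}{17}) - 2 \cdot \frac{1}{2} \left(-2\right) \left(36 + \frac{1}{2} \left(-2\right)\right)\right)^{2} = \left(- (5 + \frac{33}{17}) - 2 \left(-1\right) \left(36 - 1\right)\right)^{2} = \left(\left(-1\right) \frac{118}{17} - 2 \left(-1\right) 35\right)^{2} = \left(- \frac{118}{17} - -70\right)^{2} = \left(- \frac{118}{17} + 70\right)^{2} = \left(\frac{1072}{17}\right)^{2} = \frac{1149184}{289}$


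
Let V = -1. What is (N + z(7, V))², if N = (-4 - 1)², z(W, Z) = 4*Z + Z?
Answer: 400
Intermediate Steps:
z(W, Z) = 5*Z
N = 25 (N = (-5)² = 25)
(N + z(7, V))² = (25 + 5*(-1))² = (25 - 5)² = 20² = 400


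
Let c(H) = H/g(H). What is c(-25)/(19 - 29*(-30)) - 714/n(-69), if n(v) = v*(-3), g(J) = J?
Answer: -211513/61341 ≈ -3.4482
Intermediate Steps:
n(v) = -3*v
c(H) = 1 (c(H) = H/H = 1)
c(-25)/(19 - 29*(-30)) - 714/n(-69) = 1/(19 - 29*(-30)) - 714/((-3*(-69))) = 1/(19 + 870) - 714/207 = 1/889 - 714*1/207 = 1*(1/889) - 238/69 = 1/889 - 238/69 = -211513/61341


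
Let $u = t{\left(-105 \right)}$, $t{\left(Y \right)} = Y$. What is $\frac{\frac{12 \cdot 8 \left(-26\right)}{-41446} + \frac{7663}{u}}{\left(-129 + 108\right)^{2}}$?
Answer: $- \frac{158669309}{959578515} \approx -0.16535$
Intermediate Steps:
$u = -105$
$\frac{\frac{12 \cdot 8 \left(-26\right)}{-41446} + \frac{7663}{u}}{\left(-129 + 108\right)^{2}} = \frac{\frac{12 \cdot 8 \left(-26\right)}{-41446} + \frac{7663}{-105}}{\left(-129 + 108\right)^{2}} = \frac{96 \left(-26\right) \left(- \frac{1}{41446}\right) + 7663 \left(- \frac{1}{105}\right)}{\left(-21\right)^{2}} = \frac{\left(-2496\right) \left(- \frac{1}{41446}\right) - \frac{7663}{105}}{441} = \left(\frac{1248}{20723} - \frac{7663}{105}\right) \frac{1}{441} = \left(- \frac{158669309}{2175915}\right) \frac{1}{441} = - \frac{158669309}{959578515}$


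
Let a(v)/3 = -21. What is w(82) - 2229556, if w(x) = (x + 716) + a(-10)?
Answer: -2228821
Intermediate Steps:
a(v) = -63 (a(v) = 3*(-21) = -63)
w(x) = 653 + x (w(x) = (x + 716) - 63 = (716 + x) - 63 = 653 + x)
w(82) - 2229556 = (653 + 82) - 2229556 = 735 - 2229556 = -2228821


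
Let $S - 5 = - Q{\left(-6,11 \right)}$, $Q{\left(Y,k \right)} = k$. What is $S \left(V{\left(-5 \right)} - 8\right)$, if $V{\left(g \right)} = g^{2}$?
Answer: $-102$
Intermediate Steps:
$S = -6$ ($S = 5 - 11 = -6$)
$S \left(V{\left(-5 \right)} - 8\right) = - 6 \left(\left(-5\right)^{2} - 8\right) = - 6 \left(25 + \left(-25 + 17\right)\right) = - 6 \left(25 - 8\right) = \left(-6\right) 17 = -102$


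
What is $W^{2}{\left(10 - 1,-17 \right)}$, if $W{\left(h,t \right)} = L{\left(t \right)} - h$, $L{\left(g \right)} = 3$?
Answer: $36$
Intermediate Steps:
$W{\left(h,t \right)} = 3 - h$
$W^{2}{\left(10 - 1,-17 \right)} = \left(3 - \left(10 - 1\right)\right)^{2} = \left(3 - 9\right)^{2} = \left(-6\right)^{2} = 36$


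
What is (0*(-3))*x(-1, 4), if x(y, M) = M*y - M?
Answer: 0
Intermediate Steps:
x(y, M) = -M + M*y
(0*(-3))*x(-1, 4) = (0*(-3))*(4*(-1 - 1)) = 0*(4*(-2)) = 0*(-8) = 0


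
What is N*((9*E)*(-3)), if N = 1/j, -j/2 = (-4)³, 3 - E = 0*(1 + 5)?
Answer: -81/128 ≈ -0.63281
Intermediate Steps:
E = 3 (E = 3 - 0*(1 + 5) = 3 - 0*6 = 3 - 1*0 = 3 + 0 = 3)
j = 128 (j = -2*(-4)³ = -2*(-64) = 128)
N = 1/128 ≈ 0.0078125
N*((9*E)*(-3)) = ((9*3)*(-3))/128 = (27*(-3))/128 = (1/128)*(-81) = -81/128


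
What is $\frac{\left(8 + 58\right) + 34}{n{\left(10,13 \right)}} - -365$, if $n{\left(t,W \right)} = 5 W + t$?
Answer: $\frac{1099}{3} \approx 366.33$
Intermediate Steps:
$n{\left(t,W \right)} = t + 5 W$
$\frac{\left(8 + 58\right) + 34}{n{\left(10,13 \right)}} - -365 = \frac{\left(8 + 58\right) + 34}{10 + 5 \cdot 13} - -365 = \frac{66 + 34}{10 + 65} + 365 = \frac{100}{75} + 365 = 100 \cdot \frac{1}{75} + 365 = \frac{4}{3} + 365 = \frac{1099}{3}$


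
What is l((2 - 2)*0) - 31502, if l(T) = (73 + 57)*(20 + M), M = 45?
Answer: -23052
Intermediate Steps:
l(T) = 8450 (l(T) = (73 + 57)*(20 + 45) = 130*65 = 8450)
l((2 - 2)*0) - 31502 = 8450 - 31502 = -23052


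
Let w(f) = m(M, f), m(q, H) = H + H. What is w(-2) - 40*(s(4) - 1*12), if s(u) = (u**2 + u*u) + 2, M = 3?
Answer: -884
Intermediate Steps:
m(q, H) = 2*H
s(u) = 2 + 2*u**2 (s(u) = (u**2 + u**2) + 2 = 2*u**2 + 2 = 2 + 2*u**2)
w(f) = 2*f
w(-2) - 40*(s(4) - 1*12) = 2*(-2) - 40*((2 + 2*4**2) - 1*12) = -4 - 40*((2 + 2*16) - 12) = -4 - 40*((2 + 32) - 12) = -4 - 40*(34 - 12) = -4 - 40*22 = -4 - 880 = -884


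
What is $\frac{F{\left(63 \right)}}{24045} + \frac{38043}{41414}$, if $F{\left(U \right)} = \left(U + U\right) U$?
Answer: $\frac{59213727}{47419030} \approx 1.2487$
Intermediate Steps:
$F{\left(U \right)} = 2 U^{2}$ ($F{\left(U \right)} = 2 U U = 2 U^{2}$)
$\frac{F{\left(63 \right)}}{24045} + \frac{38043}{41414} = \frac{2 \cdot 63^{2}}{24045} + \frac{38043}{41414} = 2 \cdot 3969 \cdot \frac{1}{24045} + 38043 \cdot \frac{1}{41414} = 7938 \cdot \frac{1}{24045} + \frac{38043}{41414} = \frac{378}{1145} + \frac{38043}{41414} = \frac{59213727}{47419030}$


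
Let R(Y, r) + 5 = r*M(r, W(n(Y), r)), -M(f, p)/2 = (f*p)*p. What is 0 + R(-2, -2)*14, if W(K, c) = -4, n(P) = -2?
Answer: -1862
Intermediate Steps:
M(f, p) = -2*f*p**2 (M(f, p) = -2*f*p*p = -2*f*p**2)
R(Y, r) = -5 - 32*r**2 (R(Y, r) = -5 + r*(-2*r*(-4)**2) = -5 + r*(-2*r*16) = -5 + r*(-32*r) = -5 - 32*r**2)
0 + R(-2, -2)*14 = 0 + (-5 - 32*(-2)**2)*14 = 0 + (-5 - 32*4)*14 = 0 + (-5 - 128)*14 = 0 - 133*14 = 0 - 1862 = -1862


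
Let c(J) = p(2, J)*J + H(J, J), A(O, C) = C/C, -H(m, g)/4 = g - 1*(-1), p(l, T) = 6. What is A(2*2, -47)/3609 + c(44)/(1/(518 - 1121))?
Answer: -182803067/3609 ≈ -50652.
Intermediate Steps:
H(m, g) = -4 - 4*g (H(m, g) = -4*(g - 1*(-1)) = -4*(g + 1) = -4*(1 + g) = -4 - 4*g)
A(O, C) = 1
c(J) = -4 + 2*J (c(J) = 6*J + (-4 - 4*J) = -4 + 2*J)
A(2*2, -47)/3609 + c(44)/(1/(518 - 1121)) = 1/3609 + (-4 + 2*44)/(1/(518 - 1121)) = 1*(1/3609) + (-4 + 88)/(1/(-603)) = 1/3609 + 84/(-1/603) = 1/3609 + 84*(-603) = 1/3609 - 50652 = -182803067/3609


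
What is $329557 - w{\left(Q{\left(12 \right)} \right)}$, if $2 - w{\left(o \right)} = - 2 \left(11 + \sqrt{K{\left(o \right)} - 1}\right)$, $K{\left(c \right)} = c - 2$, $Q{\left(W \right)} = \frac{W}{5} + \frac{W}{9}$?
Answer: $329533 - \frac{2 \sqrt{165}}{15} \approx 3.2953 \cdot 10^{5}$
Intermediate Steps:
$Q{\left(W \right)} = \frac{14 W}{45}$ ($Q{\left(W \right)} = W \frac{1}{5} + W \frac{1}{9} = \frac{W}{5} + \frac{W}{9} = \frac{14 W}{45}$)
$K{\left(c \right)} = -2 + c$ ($K{\left(c \right)} = c - 2 = -2 + c$)
$w{\left(o \right)} = 24 + 2 \sqrt{-3 + o}$ ($w{\left(o \right)} = 2 - - 2 \left(11 + \sqrt{\left(-2 + o\right) - 1}\right) = 2 - - 2 \left(11 + \sqrt{-3 + o}\right) = 2 - \left(-22 - 2 \sqrt{-3 + o}\right) = 2 + \left(22 + 2 \sqrt{-3 + o}\right) = 24 + 2 \sqrt{-3 + o}$)
$329557 - w{\left(Q{\left(12 \right)} \right)} = 329557 - \left(24 + 2 \sqrt{-3 + \frac{14}{45} \cdot 12}\right) = 329557 - \left(24 + 2 \sqrt{-3 + \frac{56}{15}}\right) = 329557 - \left(24 + 2 \sqrt{\frac{11}{15}}\right) = 329557 - \left(24 + 2 \frac{\sqrt{165}}{15}\right) = 329557 - \left(24 + \frac{2 \sqrt{165}}{15}\right) = 329533 - \frac{2 \sqrt{165}}{15}$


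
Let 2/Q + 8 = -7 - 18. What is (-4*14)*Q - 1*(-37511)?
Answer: 1237975/33 ≈ 37514.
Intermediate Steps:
Q = -2/33 (Q = 2/(-8 + (-7 - 18)) = 2/(-8 - 25) = 2/(-33) = 2*(-1/33) = -2/33 ≈ -0.060606)
(-4*14)*Q - 1*(-37511) = -4*14*(-2/33) - 1*(-37511) = -56*(-2/33) + 37511 = 112/33 + 37511 = 1237975/33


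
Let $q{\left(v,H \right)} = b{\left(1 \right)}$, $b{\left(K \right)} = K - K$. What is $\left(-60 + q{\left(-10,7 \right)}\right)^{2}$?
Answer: $3600$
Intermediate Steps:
$b{\left(K \right)} = 0$
$q{\left(v,H \right)} = 0$
$\left(-60 + q{\left(-10,7 \right)}\right)^{2} = \left(-60 + 0\right)^{2} = \left(-60\right)^{2} = 3600$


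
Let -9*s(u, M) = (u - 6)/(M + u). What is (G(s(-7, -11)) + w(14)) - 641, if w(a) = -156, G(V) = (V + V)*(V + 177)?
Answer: -10830827/13122 ≈ -825.39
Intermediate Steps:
s(u, M) = -(-6 + u)/(9*(M + u)) (s(u, M) = -(u - 6)/(9*(M + u)) = -(-6 + u)/(9*(M + u)))
G(V) = 2*V*(177 + V) (G(V) = (2*V)*(177 + V) = 2*V*(177 + V))
(G(s(-7, -11)) + w(14)) - 641 = (2*((6 - 1*(-7))/(9*(-11 - 7)))*(177 + (6 - 1*(-7))/(9*(-11 - 7))) - 156) - 641 = (2*((1/9)*(6 + 7)/(-18))*(177 + (1/9)*(6 + 7)/(-18)) - 156) - 641 = (2*((1/9)*(-1/18)*13)*(177 + (1/9)*(-1/18)*13) - 156) - 641 = (2*(-13/162)*(177 - 13/162) - 156) - 641 = (2*(-13/162)*(28661/162) - 156) - 641 = (-372593/13122 - 156) - 641 = -2419625/13122 - 641 = -10830827/13122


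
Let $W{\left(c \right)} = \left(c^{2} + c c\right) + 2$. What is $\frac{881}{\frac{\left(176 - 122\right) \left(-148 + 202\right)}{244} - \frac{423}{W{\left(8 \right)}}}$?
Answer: $\frac{6986330}{68967} \approx 101.3$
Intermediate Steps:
$W{\left(c \right)} = 2 + 2 c^{2}$ ($W{\left(c \right)} = \left(c^{2} + c^{2}\right) + 2 = 2 c^{2} + 2 = 2 + 2 c^{2}$)
$\frac{881}{\frac{\left(176 - 122\right) \left(-148 + 202\right)}{244} - \frac{423}{W{\left(8 \right)}}} = \frac{881}{\frac{\left(176 - 122\right) \left(-148 + 202\right)}{244} - \frac{423}{2 + 2 \cdot 8^{2}}} = \frac{881}{54 \cdot 54 \cdot \frac{1}{244} - \frac{423}{2 + 2 \cdot 64}} = \frac{881}{2916 \cdot \frac{1}{244} - \frac{423}{2 + 128}} = \frac{881}{\frac{729}{61} - \frac{423}{130}} = \frac{881}{\frac{68967}{7930}} = 881 \cdot \frac{7930}{68967} = \frac{6986330}{68967}$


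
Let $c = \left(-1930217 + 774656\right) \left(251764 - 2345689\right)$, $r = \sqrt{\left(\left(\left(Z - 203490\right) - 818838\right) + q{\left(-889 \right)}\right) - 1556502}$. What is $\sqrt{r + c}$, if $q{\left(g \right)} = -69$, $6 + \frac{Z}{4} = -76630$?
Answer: $\sqrt{2419658066925 + i \sqrt{2885443}} \approx 1.5555 \cdot 10^{6} + 0.0005 i$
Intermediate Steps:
$Z = -306544$ ($Z = -24 + 4 \left(-76630\right) = -24 - 306520 = -306544$)
$r = i \sqrt{2885443}$ ($r = \sqrt{\left(\left(\left(-306544 - 203490\right) - 818838\right) - 69\right) - 1556502} = \sqrt{\left(\left(-510034 - 818838\right) - 69\right) - 1556502} = \sqrt{\left(-1328872 - 69\right) - 1556502} = \sqrt{-1328941 - 1556502} = \sqrt{-2885443} = i \sqrt{2885443} \approx 1698.7 i$)
$c = 2419658066925$ ($c = \left(-1155561\right) \left(-2093925\right) = 2419658066925$)
$\sqrt{r + c} = \sqrt{i \sqrt{2885443} + 2419658066925} = \sqrt{2419658066925 + i \sqrt{2885443}}$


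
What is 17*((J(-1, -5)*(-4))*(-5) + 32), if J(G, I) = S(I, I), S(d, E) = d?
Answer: -1156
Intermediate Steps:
J(G, I) = I
17*((J(-1, -5)*(-4))*(-5) + 32) = 17*(-5*(-4)*(-5) + 32) = 17*(20*(-5) + 32) = 17*(-100 + 32) = 17*(-68) = -1156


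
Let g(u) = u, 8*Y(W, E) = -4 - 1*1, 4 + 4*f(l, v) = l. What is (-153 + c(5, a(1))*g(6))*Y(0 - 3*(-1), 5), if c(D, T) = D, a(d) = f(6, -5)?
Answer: 615/8 ≈ 76.875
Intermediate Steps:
f(l, v) = -1 + l/4
a(d) = ½ (a(d) = -1 + (¼)*6 = -1 + 3/2 = ½)
Y(W, E) = -5/8 (Y(W, E) = (-4 - 1*1)/8 = (-4 - 1)/8 = (⅛)*(-5) = -5/8)
(-153 + c(5, a(1))*g(6))*Y(0 - 3*(-1), 5) = (-153 + 5*6)*(-5/8) = (-153 + 30)*(-5/8) = -123*(-5/8) = 615/8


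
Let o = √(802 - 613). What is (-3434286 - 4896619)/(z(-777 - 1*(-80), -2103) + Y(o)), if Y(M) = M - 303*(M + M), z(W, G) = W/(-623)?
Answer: 3617537209055/26850268869716 + 5868740475542175*√21/26850268869716 ≈ 1001.8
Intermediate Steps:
o = 3*√21 (o = √189 = 3*√21 ≈ 13.748)
z(W, G) = -W/623 (z(W, G) = W*(-1/623) = -W/623)
Y(M) = -605*M (Y(M) = M - 606*M = -605*M)
(-3434286 - 4896619)/(z(-777 - 1*(-80), -2103) + Y(o)) = (-3434286 - 4896619)/(-(-777 - 1*(-80))/623 - 1815*√21) = -8330905/(-(-777 + 80)/623 - 1815*√21) = -8330905/(-1/623*(-697) - 1815*√21) = -8330905/(697/623 - 1815*√21)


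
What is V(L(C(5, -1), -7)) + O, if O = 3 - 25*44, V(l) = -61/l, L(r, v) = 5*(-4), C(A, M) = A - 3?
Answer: -21879/20 ≈ -1093.9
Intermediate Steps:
C(A, M) = -3 + A
L(r, v) = -20
O = -1097 (O = 3 - 1100 = -1097)
V(L(C(5, -1), -7)) + O = -61/(-20) - 1097 = -61*(-1/20) - 1097 = 61/20 - 1097 = -21879/20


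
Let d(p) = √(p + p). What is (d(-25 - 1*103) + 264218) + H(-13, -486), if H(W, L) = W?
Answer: 264205 + 16*I ≈ 2.6421e+5 + 16.0*I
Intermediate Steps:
d(p) = √2*√p (d(p) = √(2*p) = √2*√p)
(d(-25 - 1*103) + 264218) + H(-13, -486) = (√2*√(-25 - 1*103) + 264218) - 13 = (√2*√(-25 - 103) + 264218) - 13 = (√2*√(-128) + 264218) - 13 = (√2*(8*I*√2) + 264218) - 13 = (16*I + 264218) - 13 = (264218 + 16*I) - 13 = 264205 + 16*I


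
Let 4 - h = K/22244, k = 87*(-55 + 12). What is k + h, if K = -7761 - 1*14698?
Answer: -83103369/22244 ≈ -3736.0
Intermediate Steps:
K = -22459 (K = -7761 - 14698 = -22459)
k = -3741 (k = 87*(-43) = -3741)
h = 111435/22244 (h = 4 - (-22459)/22244 = 4 - 1*(-22459/22244) = 4 + 22459/22244 = 111435/22244 ≈ 5.0097)
k + h = -3741 + 111435/22244 = -83103369/22244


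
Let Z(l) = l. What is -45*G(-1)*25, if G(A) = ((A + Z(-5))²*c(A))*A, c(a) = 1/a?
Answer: -40500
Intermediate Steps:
G(A) = (-5 + A)² (G(A) = ((A - 5)²/A)*A = ((-5 + A)²/A)*A = (-5 + A)²)
-45*G(-1)*25 = -45*(-5 - 1)²*25 = -45*(-6)²*25 = -45*36*25 = -1620*25 = -40500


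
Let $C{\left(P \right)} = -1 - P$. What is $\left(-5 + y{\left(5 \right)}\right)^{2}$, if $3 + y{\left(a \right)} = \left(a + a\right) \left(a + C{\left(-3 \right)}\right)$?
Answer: $3844$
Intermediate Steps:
$y{\left(a \right)} = -3 + 2 a \left(2 + a\right)$ ($y{\left(a \right)} = -3 + \left(a + a\right) \left(a - -2\right) = -3 + 2 a \left(a + \left(-1 + 3\right)\right) = -3 + 2 a \left(a + 2\right) = -3 + 2 a \left(2 + a\right)$)
$\left(-5 + y{\left(5 \right)}\right)^{2} = \left(-5 + \left(-3 + 2 \cdot 5^{2} + 4 \cdot 5\right)\right)^{2} = \left(-5 + \left(-3 + 2 \cdot 25 + 20\right)\right)^{2} = \left(-5 + \left(-3 + 50 + 20\right)\right)^{2} = \left(-5 + 67\right)^{2} = 62^{2} = 3844$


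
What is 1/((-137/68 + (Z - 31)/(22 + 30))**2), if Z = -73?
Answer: 4624/74529 ≈ 0.062043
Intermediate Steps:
1/((-137/68 + (Z - 31)/(22 + 30))**2) = 1/((-137/68 + (-73 - 31)/(22 + 30))**2) = 1/((-137*1/68 - 104/52)**2) = 1/((-137/68 - 104*1/52)**2) = 1/((-137/68 - 2)**2) = 1/((-273/68)**2) = 1/(74529/4624) = 4624/74529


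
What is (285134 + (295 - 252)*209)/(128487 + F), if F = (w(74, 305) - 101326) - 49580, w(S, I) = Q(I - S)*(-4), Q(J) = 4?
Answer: -294121/22435 ≈ -13.110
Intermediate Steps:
w(S, I) = -16 (w(S, I) = 4*(-4) = -16)
F = -150922 (F = (-16 - 101326) - 49580 = -101342 - 49580 = -150922)
(285134 + (295 - 252)*209)/(128487 + F) = (285134 + (295 - 252)*209)/(128487 - 150922) = (285134 + 43*209)/(-22435) = (285134 + 8987)*(-1/22435) = 294121*(-1/22435) = -294121/22435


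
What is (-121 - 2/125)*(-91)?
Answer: 1376557/125 ≈ 11012.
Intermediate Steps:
(-121 - 2/125)*(-91) = -15127/125*(-91) = 1376557/125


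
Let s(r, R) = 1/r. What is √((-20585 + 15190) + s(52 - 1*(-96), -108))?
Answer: I*√29542983/74 ≈ 73.451*I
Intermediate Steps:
√((-20585 + 15190) + s(52 - 1*(-96), -108)) = √((-20585 + 15190) + 1/(52 - 1*(-96))) = √(-5395 + 1/(52 + 96)) = √(-5395 + 1/148) = √(-798459/148) = I*√29542983/74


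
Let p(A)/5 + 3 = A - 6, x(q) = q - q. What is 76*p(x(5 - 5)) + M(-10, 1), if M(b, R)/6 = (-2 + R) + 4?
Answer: -3402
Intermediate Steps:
M(b, R) = 12 + 6*R (M(b, R) = 6*((-2 + R) + 4) = 6*(2 + R) = 12 + 6*R)
x(q) = 0
p(A) = -45 + 5*A (p(A) = -15 + 5*(A - 6) = -15 + 5*(-6 + A) = -15 + (-30 + 5*A) = -45 + 5*A)
76*p(x(5 - 5)) + M(-10, 1) = 76*(-45 + 5*0) + (12 + 6*1) = 76*(-45 + 0) + (12 + 6) = 76*(-45) + 18 = -3420 + 18 = -3402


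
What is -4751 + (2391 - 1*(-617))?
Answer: -1743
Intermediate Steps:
-4751 + (2391 - 1*(-617)) = -4751 + (2391 + 617) = -4751 + 3008 = -1743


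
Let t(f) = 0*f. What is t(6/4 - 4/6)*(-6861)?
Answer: 0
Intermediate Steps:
t(f) = 0
t(6/4 - 4/6)*(-6861) = 0*(-6861) = 0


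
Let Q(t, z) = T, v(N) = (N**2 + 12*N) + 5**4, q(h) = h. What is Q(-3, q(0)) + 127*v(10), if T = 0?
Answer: 107315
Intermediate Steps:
v(N) = 625 + N**2 + 12*N (v(N) = (N**2 + 12*N) + 625 = 625 + N**2 + 12*N)
Q(t, z) = 0
Q(-3, q(0)) + 127*v(10) = 0 + 127*(625 + 10**2 + 12*10) = 0 + 127*(625 + 100 + 120) = 0 + 127*845 = 0 + 107315 = 107315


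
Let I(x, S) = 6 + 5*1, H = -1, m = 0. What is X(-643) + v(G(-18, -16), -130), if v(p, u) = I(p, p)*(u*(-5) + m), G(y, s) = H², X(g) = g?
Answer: 6507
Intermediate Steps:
G(y, s) = 1 (G(y, s) = (-1)² = 1)
I(x, S) = 11 (I(x, S) = 6 + 5 = 11)
v(p, u) = -55*u (v(p, u) = 11*(u*(-5) + 0) = 11*(-5*u + 0) = 11*(-5*u) = -55*u)
X(-643) + v(G(-18, -16), -130) = -643 - 55*(-130) = -643 + 7150 = 6507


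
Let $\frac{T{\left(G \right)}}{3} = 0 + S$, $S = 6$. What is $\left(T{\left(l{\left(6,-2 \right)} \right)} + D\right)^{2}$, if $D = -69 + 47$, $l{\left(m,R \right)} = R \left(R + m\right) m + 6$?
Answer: $16$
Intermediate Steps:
$l{\left(m,R \right)} = 6 + R m \left(R + m\right)$ ($l{\left(m,R \right)} = R m \left(R + m\right) + 6 = 6 + R m \left(R + m\right)$)
$T{\left(G \right)} = 18$ ($T{\left(G \right)} = 3 \left(0 + 6\right) = 3 \cdot 6 = 18$)
$D = -22$
$\left(T{\left(l{\left(6,-2 \right)} \right)} + D\right)^{2} = \left(18 - 22\right)^{2} = \left(-4\right)^{2} = 16$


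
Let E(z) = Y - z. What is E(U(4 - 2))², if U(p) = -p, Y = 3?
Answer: 25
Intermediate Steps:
E(z) = 3 - z
E(U(4 - 2))² = (3 - (-1)*(4 - 2))² = (3 - (-1)*2)² = (3 - 1*(-2))² = (3 + 2)² = 5² = 25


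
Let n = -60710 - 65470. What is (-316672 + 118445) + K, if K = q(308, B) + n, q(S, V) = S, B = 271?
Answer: -324099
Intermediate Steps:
n = -126180
K = -125872 (K = 308 - 126180 = -125872)
(-316672 + 118445) + K = (-316672 + 118445) - 125872 = -198227 - 125872 = -324099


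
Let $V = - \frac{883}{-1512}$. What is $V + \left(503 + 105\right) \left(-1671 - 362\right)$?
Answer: $- \frac{1868927885}{1512} \approx -1.2361 \cdot 10^{6}$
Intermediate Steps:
$V = \frac{883}{1512}$ ($V = \left(-883\right) \left(- \frac{1}{1512}\right) = \frac{883}{1512} \approx 0.58399$)
$V + \left(503 + 105\right) \left(-1671 - 362\right) = \frac{883}{1512} + \left(503 + 105\right) \left(-1671 - 362\right) = \frac{883}{1512} + 608 \left(-2033\right) = \frac{883}{1512} - 1236064 = - \frac{1868927885}{1512}$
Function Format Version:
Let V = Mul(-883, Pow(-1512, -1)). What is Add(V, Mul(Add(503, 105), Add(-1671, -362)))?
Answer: Rational(-1868927885, 1512) ≈ -1.2361e+6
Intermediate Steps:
V = Rational(883, 1512) (V = Mul(-883, Rational(-1, 1512)) = Rational(883, 1512) ≈ 0.58399)
Add(V, Mul(Add(503, 105), Add(-1671, -362))) = Add(Rational(883, 1512), Mul(Add(503, 105), Add(-1671, -362))) = Add(Rational(883, 1512), Mul(608, -2033)) = Add(Rational(883, 1512), -1236064) = Rational(-1868927885, 1512)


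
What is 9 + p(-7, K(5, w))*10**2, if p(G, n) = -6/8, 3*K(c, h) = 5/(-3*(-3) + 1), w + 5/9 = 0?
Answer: -66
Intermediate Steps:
w = -5/9 (w = -5/9 + 0 = -5/9 ≈ -0.55556)
K(c, h) = 1/6 (K(c, h) = (5/(-3*(-3) + 1))/3 = (5/(9 + 1))/3 = (5/10)/3 = (5*(1/10))/3 = (1/3)*(1/2) = 1/6)
p(G, n) = -3/4 (p(G, n) = -6*1/8 = -3/4)
9 + p(-7, K(5, w))*10**2 = 9 - 3/4*10**2 = 9 - 3/4*100 = 9 - 75 = -66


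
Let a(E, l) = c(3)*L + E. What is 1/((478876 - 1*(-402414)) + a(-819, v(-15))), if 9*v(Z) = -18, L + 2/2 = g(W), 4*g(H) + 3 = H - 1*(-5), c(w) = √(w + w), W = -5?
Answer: 7043768/6201833454581 + 14*√6/6201833454581 ≈ 1.1358e-6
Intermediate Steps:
c(w) = √2*√w (c(w) = √(2*w) = √2*√w)
g(H) = ½ + H/4 (g(H) = -¾ + (H - 1*(-5))/4 = -¾ + (H + 5)/4 = -¾ + (5 + H)/4 = -¾ + (5/4 + H/4) = ½ + H/4)
L = -7/4 (L = -1 + (½ + (¼)*(-5)) = -1 + (½ - 5/4) = -1 - ¾ = -7/4 ≈ -1.7500)
v(Z) = -2 (v(Z) = (⅑)*(-18) = -2)
a(E, l) = E - 7*√6/4 (a(E, l) = (√2*√3)*(-7/4) + E = √6*(-7/4) + E = -7*√6/4 + E = E - 7*√6/4)
1/((478876 - 1*(-402414)) + a(-819, v(-15))) = 1/((478876 - 1*(-402414)) + (-819 - 7*√6/4)) = 1/((478876 + 402414) + (-819 - 7*√6/4)) = 1/(881290 + (-819 - 7*√6/4)) = 1/(880471 - 7*√6/4)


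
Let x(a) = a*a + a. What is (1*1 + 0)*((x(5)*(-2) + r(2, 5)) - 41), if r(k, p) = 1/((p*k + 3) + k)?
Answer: -1514/15 ≈ -100.93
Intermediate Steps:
r(k, p) = 1/(3 + k + k*p) (r(k, p) = 1/((k*p + 3) + k) = 1/((3 + k*p) + k) = 1/(3 + k + k*p))
x(a) = a + a**2 (x(a) = a**2 + a = a + a**2)
(1*1 + 0)*((x(5)*(-2) + r(2, 5)) - 41) = (1*1 + 0)*(((5*(1 + 5))*(-2) + 1/(3 + 2 + 2*5)) - 41) = (1 + 0)*(((5*6)*(-2) + 1/(3 + 2 + 10)) - 41) = 1*((30*(-2) + 1/15) - 41) = 1*((-60 + 1/15) - 41) = 1*(-899/15 - 41) = 1*(-1514/15) = -1514/15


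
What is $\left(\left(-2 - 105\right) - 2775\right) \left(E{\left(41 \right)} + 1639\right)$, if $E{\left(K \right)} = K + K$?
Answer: $-4959922$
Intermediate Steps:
$E{\left(K \right)} = 2 K$
$\left(\left(-2 - 105\right) - 2775\right) \left(E{\left(41 \right)} + 1639\right) = \left(\left(-2 - 105\right) - 2775\right) \left(2 \cdot 41 + 1639\right) = \left(\left(-2 - 105\right) - 2775\right) \left(82 + 1639\right) = \left(-107 - 2775\right) 1721 = \left(-2882\right) 1721 = -4959922$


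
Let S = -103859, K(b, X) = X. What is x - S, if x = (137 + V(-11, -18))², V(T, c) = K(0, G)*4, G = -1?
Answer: 121548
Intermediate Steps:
V(T, c) = -4 (V(T, c) = -1*4 = -4)
x = 17689 (x = (137 - 4)² = 133² = 17689)
x - S = 17689 - 1*(-103859) = 17689 + 103859 = 121548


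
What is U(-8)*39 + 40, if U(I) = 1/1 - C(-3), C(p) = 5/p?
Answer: 144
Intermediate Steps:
U(I) = 8/3 (U(I) = 1/1 - 5/(-3) = 1 - 5*(-1)/3 = 1 - 1*(-5/3) = 1 + 5/3 = 8/3)
U(-8)*39 + 40 = (8/3)*39 + 40 = 104 + 40 = 144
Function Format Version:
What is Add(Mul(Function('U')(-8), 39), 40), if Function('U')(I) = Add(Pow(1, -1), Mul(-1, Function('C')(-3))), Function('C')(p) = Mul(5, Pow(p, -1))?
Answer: 144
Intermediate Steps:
Function('U')(I) = Rational(8, 3) (Function('U')(I) = Add(Pow(1, -1), Mul(-1, Mul(5, Pow(-3, -1)))) = Add(1, Mul(-1, Mul(5, Rational(-1, 3)))) = Add(1, Mul(-1, Rational(-5, 3))) = Add(1, Rational(5, 3)) = Rational(8, 3))
Add(Mul(Function('U')(-8), 39), 40) = Add(Mul(Rational(8, 3), 39), 40) = Add(104, 40) = 144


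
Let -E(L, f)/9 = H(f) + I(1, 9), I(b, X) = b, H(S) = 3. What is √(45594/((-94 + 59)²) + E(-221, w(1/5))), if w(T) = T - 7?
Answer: 3*√166/35 ≈ 1.1044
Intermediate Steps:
w(T) = -7 + T
E(L, f) = -36 (E(L, f) = -9*(3 + 1) = -9*4 = -36)
√(45594/((-94 + 59)²) + E(-221, w(1/5))) = √(45594/((-94 + 59)²) - 36) = √(45594/((-35)²) - 36) = √(45594/1225 - 36) = √(1494/1225) = 3*√166/35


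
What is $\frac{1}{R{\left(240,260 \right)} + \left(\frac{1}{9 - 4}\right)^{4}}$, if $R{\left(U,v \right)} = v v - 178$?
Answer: $\frac{625}{42138751} \approx 1.4832 \cdot 10^{-5}$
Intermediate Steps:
$R{\left(U,v \right)} = -178 + v^{2}$ ($R{\left(U,v \right)} = v^{2} - 178 = -178 + v^{2}$)
$\frac{1}{R{\left(240,260 \right)} + \left(\frac{1}{9 - 4}\right)^{4}} = \frac{1}{\left(-178 + 260^{2}\right) + \left(\frac{1}{9 - 4}\right)^{4}} = \frac{1}{\left(-178 + 67600\right) + \left(\frac{1}{5}\right)^{4}} = \frac{1}{67422 + \left(\frac{1}{5}\right)^{4}} = \frac{1}{67422 + \frac{1}{625}} = \frac{1}{\frac{42138751}{625}} = \frac{625}{42138751}$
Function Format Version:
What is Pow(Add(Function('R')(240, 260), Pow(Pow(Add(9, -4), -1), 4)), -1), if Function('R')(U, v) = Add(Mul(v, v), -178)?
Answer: Rational(625, 42138751) ≈ 1.4832e-5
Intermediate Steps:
Function('R')(U, v) = Add(-178, Pow(v, 2)) (Function('R')(U, v) = Add(Pow(v, 2), -178) = Add(-178, Pow(v, 2)))
Pow(Add(Function('R')(240, 260), Pow(Pow(Add(9, -4), -1), 4)), -1) = Pow(Add(Add(-178, Pow(260, 2)), Pow(Pow(Add(9, -4), -1), 4)), -1) = Pow(Add(Add(-178, 67600), Pow(Pow(5, -1), 4)), -1) = Pow(Add(67422, Pow(Rational(1, 5), 4)), -1) = Pow(Add(67422, Rational(1, 625)), -1) = Pow(Rational(42138751, 625), -1) = Rational(625, 42138751)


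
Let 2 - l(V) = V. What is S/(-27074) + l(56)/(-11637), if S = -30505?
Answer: 13201803/11668894 ≈ 1.1314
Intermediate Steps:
l(V) = 2 - V
S/(-27074) + l(56)/(-11637) = -30505/(-27074) + (2 - 1*56)/(-11637) = -30505*(-1/27074) + (2 - 56)*(-1/11637) = 30505/27074 - 54*(-1/11637) = 30505/27074 + 2/431 = 13201803/11668894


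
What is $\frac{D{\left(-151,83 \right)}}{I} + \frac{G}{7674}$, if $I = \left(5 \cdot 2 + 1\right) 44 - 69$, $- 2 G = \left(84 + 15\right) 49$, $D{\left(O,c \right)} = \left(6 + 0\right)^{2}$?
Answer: $- \frac{486879}{2123140} \approx -0.22932$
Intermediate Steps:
$D{\left(O,c \right)} = 36$ ($D{\left(O,c \right)} = 6^{2} = 36$)
$G = - \frac{4851}{2}$ ($G = - \frac{\left(84 + 15\right) 49}{2} = - \frac{99 \cdot 49}{2} = \left(- \frac{1}{2}\right) 4851 = - \frac{4851}{2} \approx -2425.5$)
$I = 415$ ($I = \left(10 + 1\right) 44 - 69 = 11 \cdot 44 - 69 = 484 - 69 = 415$)
$\frac{D{\left(-151,83 \right)}}{I} + \frac{G}{7674} = \frac{36}{415} - \frac{4851}{2 \cdot 7674} = 36 \cdot \frac{1}{415} - \frac{1617}{5116} = \frac{36}{415} - \frac{1617}{5116} = - \frac{486879}{2123140}$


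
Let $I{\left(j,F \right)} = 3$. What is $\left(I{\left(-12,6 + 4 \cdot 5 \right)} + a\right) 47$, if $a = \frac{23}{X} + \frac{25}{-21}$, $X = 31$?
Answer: $\frac{78067}{651} \approx 119.92$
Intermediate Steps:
$a = - \frac{292}{651}$ ($a = \frac{23}{31} + \frac{25}{-21} = 23 \cdot \frac{1}{31} + 25 \left(- \frac{1}{21}\right) = \frac{23}{31} - \frac{25}{21} = - \frac{292}{651} \approx -0.44854$)
$\left(I{\left(-12,6 + 4 \cdot 5 \right)} + a\right) 47 = \left(3 - \frac{292}{651}\right) 47 = \frac{1661}{651} \cdot 47 = \frac{78067}{651}$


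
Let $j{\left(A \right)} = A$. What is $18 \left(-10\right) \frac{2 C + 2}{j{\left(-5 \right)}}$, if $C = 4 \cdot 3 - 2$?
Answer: $792$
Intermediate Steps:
$C = 10$ ($C = 12 - 2 = 10$)
$18 \left(-10\right) \frac{2 C + 2}{j{\left(-5 \right)}} = 18 \left(-10\right) \frac{2 \cdot 10 + 2}{-5} = - 180 \left(20 + 2\right) \left(- \frac{1}{5}\right) = - 180 \cdot 22 \left(- \frac{1}{5}\right) = \left(-180\right) \left(- \frac{22}{5}\right) = 792$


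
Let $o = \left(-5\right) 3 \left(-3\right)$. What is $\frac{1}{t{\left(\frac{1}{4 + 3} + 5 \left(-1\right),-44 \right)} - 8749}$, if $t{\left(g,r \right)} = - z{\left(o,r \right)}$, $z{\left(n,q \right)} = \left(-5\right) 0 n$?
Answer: $- \frac{1}{8749} \approx -0.0001143$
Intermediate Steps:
$o = 45$ ($o = \left(-15\right) \left(-3\right) = 45$)
$z{\left(n,q \right)} = 0$ ($z{\left(n,q \right)} = 0 n = 0$)
$t{\left(g,r \right)} = 0$ ($t{\left(g,r \right)} = \left(-1\right) 0 = 0$)
$\frac{1}{t{\left(\frac{1}{4 + 3} + 5 \left(-1\right),-44 \right)} - 8749} = \frac{1}{0 - 8749} = \frac{1}{-8749} = - \frac{1}{8749}$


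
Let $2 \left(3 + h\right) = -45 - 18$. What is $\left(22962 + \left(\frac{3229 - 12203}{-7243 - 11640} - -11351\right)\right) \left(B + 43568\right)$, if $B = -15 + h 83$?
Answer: $\frac{52728819365787}{37766} \approx 1.3962 \cdot 10^{9}$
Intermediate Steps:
$h = - \frac{69}{2}$ ($h = -3 + \frac{-45 - 18}{2} = -3 + \frac{1}{2} \left(-63\right) = -3 - \frac{63}{2} = - \frac{69}{2} \approx -34.5$)
$B = - \frac{5757}{2}$ ($B = -15 - \frac{5727}{2} = - \frac{5757}{2} \approx -2878.5$)
$\left(22962 + \left(\frac{3229 - 12203}{-7243 - 11640} - -11351\right)\right) \left(B + 43568\right) = \left(22962 + \left(\frac{3229 - 12203}{-7243 - 11640} - -11351\right)\right) \left(- \frac{5757}{2} + 43568\right) = \left(22962 + \left(- \frac{8974}{-18883} + 11351\right)\right) \frac{81379}{2} = \left(22962 + \left(\left(-8974\right) \left(- \frac{1}{18883}\right) + 11351\right)\right) \frac{81379}{2} = \left(22962 + \left(\frac{8974}{18883} + 11351\right)\right) \frac{81379}{2} = \left(22962 + \frac{214349907}{18883}\right) \frac{81379}{2} = \frac{647941353}{18883} \cdot \frac{81379}{2} = \frac{52728819365787}{37766}$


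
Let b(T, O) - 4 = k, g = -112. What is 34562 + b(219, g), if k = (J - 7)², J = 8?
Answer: 34567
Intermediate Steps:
k = 1 (k = (8 - 7)² = 1² = 1)
b(T, O) = 5 (b(T, O) = 4 + 1 = 5)
34562 + b(219, g) = 34562 + 5 = 34567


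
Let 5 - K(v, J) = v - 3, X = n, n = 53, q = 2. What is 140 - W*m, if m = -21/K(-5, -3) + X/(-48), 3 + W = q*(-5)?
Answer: 5023/48 ≈ 104.65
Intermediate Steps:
X = 53
K(v, J) = 8 - v (K(v, J) = 5 - (v - 3) = 5 - (-3 + v) = 5 + (3 - v) = 8 - v)
W = -13 (W = -3 + 2*(-5) = -3 - 10 = -13)
m = -1697/624 (m = -21/(8 - 1*(-5)) + 53/(-48) = -21/(8 + 5) + 53*(-1/48) = -21/13 - 53/48 = -1697/624 ≈ -2.7196)
140 - W*m = 140 - (-13)*(-1697)/624 = 140 - 1*1697/48 = 140 - 1697/48 = 5023/48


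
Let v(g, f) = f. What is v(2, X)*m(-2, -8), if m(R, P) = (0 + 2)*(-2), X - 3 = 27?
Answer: -120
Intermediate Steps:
X = 30 (X = 3 + 27 = 30)
m(R, P) = -4 (m(R, P) = 2*(-2) = -4)
v(2, X)*m(-2, -8) = 30*(-4) = -120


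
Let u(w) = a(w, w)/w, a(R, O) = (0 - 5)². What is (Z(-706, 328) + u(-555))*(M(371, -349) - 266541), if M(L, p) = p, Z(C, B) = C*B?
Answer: 6860154705170/111 ≈ 6.1803e+10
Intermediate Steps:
Z(C, B) = B*C
a(R, O) = 25 (a(R, O) = (-5)² = 25)
u(w) = 25/w
(Z(-706, 328) + u(-555))*(M(371, -349) - 266541) = (328*(-706) + 25/(-555))*(-349 - 266541) = (-231568 + 25*(-1/555))*(-266890) = (-231568 - 5/111)*(-266890) = -25704053/111*(-266890) = 6860154705170/111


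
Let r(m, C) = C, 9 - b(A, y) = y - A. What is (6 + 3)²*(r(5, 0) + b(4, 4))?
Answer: 729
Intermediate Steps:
b(A, y) = 9 + A - y (b(A, y) = 9 - (y - A) = 9 + (A - y) = 9 + A - y)
(6 + 3)²*(r(5, 0) + b(4, 4)) = (6 + 3)²*(0 + (9 + 4 - 1*4)) = 9²*(0 + (9 + 4 - 4)) = 81*(0 + 9) = 81*9 = 729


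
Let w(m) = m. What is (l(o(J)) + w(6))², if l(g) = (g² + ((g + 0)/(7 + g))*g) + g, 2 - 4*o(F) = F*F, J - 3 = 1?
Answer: 5329/16 ≈ 333.06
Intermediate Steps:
J = 4 (J = 3 + 1 = 4)
o(F) = ½ - F²/4 (o(F) = ½ - F*F/4 = ½ - F²/4)
l(g) = g + g² + g²/(7 + g) (l(g) = (g² + (g/(7 + g))*g) + g = (g² + g²/(7 + g)) + g = g + g² + g²/(7 + g))
(l(o(J)) + w(6))² = ((½ - ¼*4²)*(7 + (½ - ¼*4²)² + 9*(½ - ¼*4²))/(7 + (½ - ¼*4²)) + 6)² = ((½ - ¼*16)*(7 + (½ - ¼*16)² + 9*(½ - ¼*16))/(7 + (½ - ¼*16)) + 6)² = ((½ - 4)*(7 + (½ - 4)² + 9*(½ - 4))/(7 + (½ - 4)) + 6)² = (-7*(7 + (-7/2)² + 9*(-7/2))/(2*(7 - 7/2)) + 6)² = (-7*(7 + 49/4 - 63/2)/(2*7/2) + 6)² = (-7/2*2/7*(-49/4) + 6)² = (49/4 + 6)² = (73/4)² = 5329/16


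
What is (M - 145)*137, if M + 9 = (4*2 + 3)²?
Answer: -4521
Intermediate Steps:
M = 112 (M = -9 + (4*2 + 3)² = -9 + (8 + 3)² = -9 + 11² = -9 + 121 = 112)
(M - 145)*137 = (112 - 145)*137 = -33*137 = -4521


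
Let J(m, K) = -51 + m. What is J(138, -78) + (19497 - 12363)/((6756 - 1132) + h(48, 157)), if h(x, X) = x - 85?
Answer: 493203/5587 ≈ 88.277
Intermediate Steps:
h(x, X) = -85 + x
J(138, -78) + (19497 - 12363)/((6756 - 1132) + h(48, 157)) = (-51 + 138) + (19497 - 12363)/((6756 - 1132) + (-85 + 48)) = 87 + 7134/(5624 - 37) = 87 + 7134/5587 = 493203/5587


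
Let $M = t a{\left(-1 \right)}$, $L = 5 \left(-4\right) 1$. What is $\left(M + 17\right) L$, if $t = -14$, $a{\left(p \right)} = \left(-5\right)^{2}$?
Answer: $6660$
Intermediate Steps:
$L = -20$ ($L = \left(-20\right) 1 = -20$)
$a{\left(p \right)} = 25$
$M = -350$ ($M = \left(-14\right) 25 = -350$)
$\left(M + 17\right) L = \left(-350 + 17\right) \left(-20\right) = \left(-333\right) \left(-20\right) = 6660$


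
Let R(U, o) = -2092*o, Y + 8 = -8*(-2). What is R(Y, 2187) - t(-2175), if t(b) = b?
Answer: -4573029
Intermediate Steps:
Y = 8 (Y = -8 - 8*(-2) = -8 + 16 = 8)
R(Y, 2187) - t(-2175) = -2092*2187 - 1*(-2175) = -4575204 + 2175 = -4573029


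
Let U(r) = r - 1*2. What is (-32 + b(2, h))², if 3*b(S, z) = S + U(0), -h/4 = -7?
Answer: 1024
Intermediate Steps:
h = 28 (h = -4*(-7) = 28)
U(r) = -2 + r (U(r) = r - 2 = -2 + r)
b(S, z) = -⅔ + S/3 (b(S, z) = (S + (-2 + 0))/3 = (S - 2)/3 = (-2 + S)/3 = -⅔ + S/3)
(-32 + b(2, h))² = (-32 + (-⅔ + (⅓)*2))² = (-32 + (-⅔ + ⅔))² = (-32 + 0)² = (-32)² = 1024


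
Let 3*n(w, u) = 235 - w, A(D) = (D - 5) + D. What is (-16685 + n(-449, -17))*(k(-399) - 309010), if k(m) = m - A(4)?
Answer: 5091993284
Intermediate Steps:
A(D) = -5 + 2*D (A(D) = (-5 + D) + D = -5 + 2*D)
k(m) = -3 + m (k(m) = m - (-5 + 2*4) = m - (-5 + 8) = m - 1*3 = m - 3 = -3 + m)
n(w, u) = 235/3 - w/3 (n(w, u) = (235 - w)/3 = 235/3 - w/3)
(-16685 + n(-449, -17))*(k(-399) - 309010) = (-16685 + (235/3 - 1/3*(-449)))*((-3 - 399) - 309010) = (-16685 + (235/3 + 449/3))*(-402 - 309010) = (-16685 + 228)*(-309412) = -16457*(-309412) = 5091993284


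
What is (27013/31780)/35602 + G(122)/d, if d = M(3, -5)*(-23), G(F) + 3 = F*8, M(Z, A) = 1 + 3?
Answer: -173203339/16376920 ≈ -10.576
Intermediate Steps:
M(Z, A) = 4
G(F) = -3 + 8*F (G(F) = -3 + F*8 = -3 + 8*F)
d = -92 (d = 4*(-23) = -92)
(27013/31780)/35602 + G(122)/d = (27013/31780)/35602 + (-3 + 8*122)/(-92) = (27013*(1/31780))*(1/35602) + (-3 + 976)*(-1/92) = (17/20)*(1/35602) + 973*(-1/92) = 17/712040 - 973/92 = -173203339/16376920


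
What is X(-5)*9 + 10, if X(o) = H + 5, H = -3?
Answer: 28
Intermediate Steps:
X(o) = 2 (X(o) = -3 + 5 = 2)
X(-5)*9 + 10 = 2*9 + 10 = 18 + 10 = 28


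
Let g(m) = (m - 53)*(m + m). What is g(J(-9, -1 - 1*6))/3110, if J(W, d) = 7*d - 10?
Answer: 6608/1555 ≈ 4.2495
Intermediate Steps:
J(W, d) = -10 + 7*d
g(m) = 2*m*(-53 + m) (g(m) = (-53 + m)*(2*m) = 2*m*(-53 + m))
g(J(-9, -1 - 1*6))/3110 = (2*(-10 + 7*(-1 - 1*6))*(-53 + (-10 + 7*(-1 - 1*6))))/3110 = (2*(-10 + 7*(-1 - 6))*(-53 + (-10 + 7*(-1 - 6))))*(1/3110) = (2*(-10 + 7*(-7))*(-53 + (-10 + 7*(-7))))*(1/3110) = (2*(-10 - 49)*(-53 + (-10 - 49)))*(1/3110) = (2*(-59)*(-53 - 59))*(1/3110) = (2*(-59)*(-112))*(1/3110) = 13216*(1/3110) = 6608/1555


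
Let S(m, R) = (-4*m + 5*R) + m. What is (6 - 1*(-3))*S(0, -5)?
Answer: -225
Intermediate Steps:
S(m, R) = -3*m + 5*R
(6 - 1*(-3))*S(0, -5) = (6 - 1*(-3))*(-3*0 + 5*(-5)) = (6 + 3)*(0 - 25) = 9*(-25) = -225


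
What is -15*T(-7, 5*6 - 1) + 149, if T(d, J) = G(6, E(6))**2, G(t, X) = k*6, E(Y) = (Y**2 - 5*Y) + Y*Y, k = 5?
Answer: -13351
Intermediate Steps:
E(Y) = -5*Y + 2*Y**2 (E(Y) = (Y**2 - 5*Y) + Y**2 = -5*Y + 2*Y**2)
G(t, X) = 30 (G(t, X) = 5*6 = 30)
T(d, J) = 900 (T(d, J) = 30**2 = 900)
-15*T(-7, 5*6 - 1) + 149 = -15*900 + 149 = -13500 + 149 = -13351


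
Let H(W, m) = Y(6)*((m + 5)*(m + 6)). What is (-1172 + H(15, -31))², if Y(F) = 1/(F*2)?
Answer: 44983849/36 ≈ 1.2496e+6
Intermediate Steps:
Y(F) = 1/(2*F)
H(W, m) = (5 + m)*(6 + m)/12 (H(W, m) = ((½)/6)*((m + 5)*(m + 6)) = ((½)*(⅙))*((5 + m)*(6 + m)) = ((5 + m)*(6 + m))/12 = (5 + m)*(6 + m)/12)
(-1172 + H(15, -31))² = (-1172 + (5/2 + (1/12)*(-31)² + (11/12)*(-31)))² = (-1172 + (5/2 + (1/12)*961 - 341/12))² = (-1172 + (5/2 + 961/12 - 341/12))² = (-1172 + 325/6)² = (-6707/6)² = 44983849/36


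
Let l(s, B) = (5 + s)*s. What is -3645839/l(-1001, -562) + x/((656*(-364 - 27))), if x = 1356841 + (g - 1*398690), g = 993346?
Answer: -720194455789/63931371504 ≈ -11.265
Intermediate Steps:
x = 1951497 (x = 1356841 + (993346 - 1*398690) = 1356841 + (993346 - 398690) = 1356841 + 594656 = 1951497)
l(s, B) = s*(5 + s)
-3645839/l(-1001, -562) + x/((656*(-364 - 27))) = -3645839*(-1/(1001*(5 - 1001))) + 1951497/((656*(-364 - 27))) = -3645839/((-1001*(-996))) + 1951497/((656*(-391))) = -3645839/996996 + 1951497/(-256496) = -3645839*1/996996 + 1951497*(-1/256496) = -3645839/996996 - 1951497/256496 = -720194455789/63931371504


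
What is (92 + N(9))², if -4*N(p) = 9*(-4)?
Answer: 10201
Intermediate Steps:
N(p) = 9 (N(p) = -9*(-4)/4 = -¼*(-36) = 9)
(92 + N(9))² = (92 + 9)² = 101² = 10201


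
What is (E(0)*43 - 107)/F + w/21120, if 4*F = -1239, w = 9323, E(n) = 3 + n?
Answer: 3230879/8722560 ≈ 0.37040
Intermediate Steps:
F = -1239/4 (F = (1/4)*(-1239) = -1239/4 ≈ -309.75)
(E(0)*43 - 107)/F + w/21120 = ((3 + 0)*43 - 107)/(-1239/4) + 9323/21120 = (3*43 - 107)*(-4/1239) + 9323*(1/21120) = (129 - 107)*(-4/1239) + 9323/21120 = 22*(-4/1239) + 9323/21120 = -88/1239 + 9323/21120 = 3230879/8722560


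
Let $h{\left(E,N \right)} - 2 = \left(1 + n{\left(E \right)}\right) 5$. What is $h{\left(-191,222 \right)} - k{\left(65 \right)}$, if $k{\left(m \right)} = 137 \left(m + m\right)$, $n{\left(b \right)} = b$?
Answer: $-18758$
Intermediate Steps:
$k{\left(m \right)} = 274 m$ ($k{\left(m \right)} = 137 \cdot 2 m = 274 m$)
$h{\left(E,N \right)} = 7 + 5 E$ ($h{\left(E,N \right)} = 2 + \left(1 + E\right) 5 = 2 + \left(5 + 5 E\right) = 7 + 5 E$)
$h{\left(-191,222 \right)} - k{\left(65 \right)} = \left(7 + 5 \left(-191\right)\right) - 274 \cdot 65 = \left(7 - 955\right) - 17810 = -948 - 17810 = -18758$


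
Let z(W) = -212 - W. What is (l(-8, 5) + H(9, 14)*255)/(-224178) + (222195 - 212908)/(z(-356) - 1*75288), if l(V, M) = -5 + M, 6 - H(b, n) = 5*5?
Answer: -286311401/2807605272 ≈ -0.10198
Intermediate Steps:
H(b, n) = -19 (H(b, n) = 6 - 5*5 = 6 - 1*25 = 6 - 25 = -19)
(l(-8, 5) + H(9, 14)*255)/(-224178) + (222195 - 212908)/(z(-356) - 1*75288) = ((-5 + 5) - 19*255)/(-224178) + (222195 - 212908)/((-212 - 1*(-356)) - 1*75288) = (0 - 4845)*(-1/224178) + 9287/((-212 + 356) - 75288) = -4845*(-1/224178) + 9287/(144 - 75288) = 1615/74726 + 9287/(-75144) = 1615/74726 + 9287*(-1/75144) = 1615/74726 - 9287/75144 = -286311401/2807605272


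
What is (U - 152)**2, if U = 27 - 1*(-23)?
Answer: 10404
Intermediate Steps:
U = 50 (U = 27 + 23 = 50)
(U - 152)**2 = (50 - 152)**2 = (-102)**2 = 10404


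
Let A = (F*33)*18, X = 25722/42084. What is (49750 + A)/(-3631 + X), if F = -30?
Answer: -74652340/8487849 ≈ -8.7952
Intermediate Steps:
X = 1429/2338 (X = 25722*(1/42084) = 1429/2338 ≈ 0.61121)
A = -17820 (A = -30*33*18 = -990*18 = -17820)
(49750 + A)/(-3631 + X) = (49750 - 17820)/(-3631 + 1429/2338) = 31930/(-8487849/2338) = 31930*(-2338/8487849) = -74652340/8487849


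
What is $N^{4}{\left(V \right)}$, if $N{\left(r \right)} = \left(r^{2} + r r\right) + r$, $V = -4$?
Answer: $614656$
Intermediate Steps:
$N{\left(r \right)} = r + 2 r^{2}$ ($N{\left(r \right)} = \left(r^{2} + r^{2}\right) + r = 2 r^{2} + r = r + 2 r^{2}$)
$N^{4}{\left(V \right)} = \left(- 4 \left(1 + 2 \left(-4\right)\right)\right)^{4} = \left(- 4 \left(1 - 8\right)\right)^{4} = \left(\left(-4\right) \left(-7\right)\right)^{4} = 28^{4} = 614656$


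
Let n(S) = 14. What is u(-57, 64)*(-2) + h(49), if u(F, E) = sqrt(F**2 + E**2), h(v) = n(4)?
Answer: 14 - 2*sqrt(7345) ≈ -157.41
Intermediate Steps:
h(v) = 14
u(F, E) = sqrt(E**2 + F**2)
u(-57, 64)*(-2) + h(49) = sqrt(64**2 + (-57)**2)*(-2) + 14 = sqrt(4096 + 3249)*(-2) + 14 = sqrt(7345)*(-2) + 14 = -2*sqrt(7345) + 14 = 14 - 2*sqrt(7345)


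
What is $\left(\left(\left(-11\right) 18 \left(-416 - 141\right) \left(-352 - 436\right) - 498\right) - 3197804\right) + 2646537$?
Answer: $-87457133$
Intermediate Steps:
$\left(\left(\left(-11\right) 18 \left(-416 - 141\right) \left(-352 - 436\right) - 498\right) - 3197804\right) + 2646537 = \left(\left(- 198 \left(\left(-557\right) \left(-788\right)\right) - 498\right) - 3197804\right) + 2646537 = \left(\left(\left(-198\right) 438916 - 498\right) - 3197804\right) + 2646537 = \left(\left(-86905368 - 498\right) - 3197804\right) + 2646537 = \left(-86905866 - 3197804\right) + 2646537 = -90103670 + 2646537 = -87457133$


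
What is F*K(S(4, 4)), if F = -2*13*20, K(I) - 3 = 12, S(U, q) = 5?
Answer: -7800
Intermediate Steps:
K(I) = 15 (K(I) = 3 + 12 = 15)
F = -520 (F = -26*20 = -1*520 = -520)
F*K(S(4, 4)) = -520*15 = -7800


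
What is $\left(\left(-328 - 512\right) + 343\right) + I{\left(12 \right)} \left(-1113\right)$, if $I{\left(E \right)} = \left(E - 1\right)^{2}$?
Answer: $-135170$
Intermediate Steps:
$I{\left(E \right)} = \left(-1 + E\right)^{2}$
$\left(\left(-328 - 512\right) + 343\right) + I{\left(12 \right)} \left(-1113\right) = \left(\left(-328 - 512\right) + 343\right) + \left(-1 + 12\right)^{2} \left(-1113\right) = \left(-840 + 343\right) + 11^{2} \left(-1113\right) = -497 + 121 \left(-1113\right) = -497 - 134673 = -135170$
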